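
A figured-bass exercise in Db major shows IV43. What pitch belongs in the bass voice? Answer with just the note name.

IV in Db major has root Gb; the chord is Gb-Bb-Db-F.
The figure 43 means second inversion — the fifth is in the bass.

Db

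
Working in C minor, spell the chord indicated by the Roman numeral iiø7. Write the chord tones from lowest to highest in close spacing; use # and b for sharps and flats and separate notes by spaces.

The numeral's case and figure indicate a half-diminished seventh chord. In C minor its root, the second degree, is D.
Stacking thirds from D gives D-F-Ab-C.

D F Ab C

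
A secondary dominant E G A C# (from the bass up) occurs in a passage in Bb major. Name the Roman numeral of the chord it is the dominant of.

The chord is a dominant seventh chord on A.
A dominant resolves down a perfect fifth: A → D. In Bb major, D is scale degree 3, i.e. iii.

iii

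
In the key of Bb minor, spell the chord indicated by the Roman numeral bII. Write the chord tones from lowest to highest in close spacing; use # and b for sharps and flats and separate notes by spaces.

Scale degree 2 in Bb minor is C; lowering it a half step gives Cb. bII is the Neapolitan chord — a major triad on the lowered second degree.
So the chord is Cb-Eb-Gb, a major triad.

Cb Eb Gb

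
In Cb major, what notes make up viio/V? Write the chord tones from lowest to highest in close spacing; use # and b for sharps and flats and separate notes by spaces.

F Ab Cb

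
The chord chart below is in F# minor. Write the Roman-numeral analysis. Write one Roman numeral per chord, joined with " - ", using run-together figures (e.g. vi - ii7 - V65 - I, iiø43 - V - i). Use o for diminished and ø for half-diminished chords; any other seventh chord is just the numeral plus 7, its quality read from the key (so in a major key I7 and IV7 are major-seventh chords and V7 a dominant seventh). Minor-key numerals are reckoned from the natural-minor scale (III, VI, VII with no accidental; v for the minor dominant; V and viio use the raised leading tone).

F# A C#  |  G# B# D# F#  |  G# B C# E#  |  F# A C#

i - V7/V - V43 - i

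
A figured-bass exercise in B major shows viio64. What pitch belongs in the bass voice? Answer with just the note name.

E

viio in B major has root A#; the chord is A#-C#-E.
The figure 64 means second inversion — the fifth is in the bass.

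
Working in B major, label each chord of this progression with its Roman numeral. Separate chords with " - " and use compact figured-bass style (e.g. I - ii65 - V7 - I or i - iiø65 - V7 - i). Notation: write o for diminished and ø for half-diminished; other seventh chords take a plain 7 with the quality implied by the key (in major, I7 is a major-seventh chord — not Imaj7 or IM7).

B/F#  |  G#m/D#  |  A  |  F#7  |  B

I64 - vi64 - bVII - V7 - I

B/F#: root B is the tonic; major triad there is I64.
G#m/D#: minor triad on G# = scale degree 6 → vi64.
A is non-diatonic — bVII, a mixture chord from B minor.
F#7: root F# is the dominant; dominant seventh chord there is V7.
B has root B, degree 1 in B major, so I.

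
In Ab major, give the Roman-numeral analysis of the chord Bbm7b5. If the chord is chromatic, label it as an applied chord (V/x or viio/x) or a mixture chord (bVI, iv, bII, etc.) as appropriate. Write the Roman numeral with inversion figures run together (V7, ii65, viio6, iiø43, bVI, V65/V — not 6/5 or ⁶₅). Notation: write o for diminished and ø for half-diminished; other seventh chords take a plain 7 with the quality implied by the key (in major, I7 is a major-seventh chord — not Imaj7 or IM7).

The pitches Bb-Db-Fb-Ab form a half-diminished seventh chord rooted on Bb.
Bb is the second degree of Ab major. This is the half-diminished supertonic seventh, borrowed from the parallel minor.

iiø7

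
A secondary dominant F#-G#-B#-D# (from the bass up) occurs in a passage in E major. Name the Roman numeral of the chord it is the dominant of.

The chord is a dominant seventh chord on G#.
A dominant resolves down a perfect fifth: G# → C#. In E major, C# is scale degree 6, i.e. vi.

vi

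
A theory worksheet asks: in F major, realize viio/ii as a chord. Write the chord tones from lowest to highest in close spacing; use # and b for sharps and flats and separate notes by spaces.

F# A C

The slash marks an applied leading-tone chord: viio of ii. In F major, ii is G, so the leading tone to it is F#, a half step below.
Building a diminished triad on F# gives F#-A-C.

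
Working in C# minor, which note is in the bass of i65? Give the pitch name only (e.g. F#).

E

i in C# minor has root C#; the chord is C#-E-G#-B.
The figure 65 means first inversion — the third is in the bass.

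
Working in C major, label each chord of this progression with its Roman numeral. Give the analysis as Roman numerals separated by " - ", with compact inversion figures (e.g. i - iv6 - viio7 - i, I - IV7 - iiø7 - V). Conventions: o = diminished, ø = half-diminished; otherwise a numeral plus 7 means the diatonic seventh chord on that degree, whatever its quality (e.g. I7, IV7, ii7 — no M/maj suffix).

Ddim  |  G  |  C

Ddim is non-diatonic — iio, a mixture chord from C minor.
G has root G, degree 5 in C major, so V.
C: major triad on C = scale degree 1 → I.

iio - V - I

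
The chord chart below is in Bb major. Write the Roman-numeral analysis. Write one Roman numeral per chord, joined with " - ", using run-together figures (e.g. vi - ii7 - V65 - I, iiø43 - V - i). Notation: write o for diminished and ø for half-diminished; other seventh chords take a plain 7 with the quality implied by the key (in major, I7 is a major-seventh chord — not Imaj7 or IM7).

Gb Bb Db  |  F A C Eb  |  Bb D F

Gb-Bb-Db: major triad on Gb — chromatic; bVI (borrowed from the parallel minor).
F-A-C-Eb has root F, degree 5 in Bb major, so V7.
Bb-D-F: root Bb is the tonic; major triad there is I.

bVI - V7 - I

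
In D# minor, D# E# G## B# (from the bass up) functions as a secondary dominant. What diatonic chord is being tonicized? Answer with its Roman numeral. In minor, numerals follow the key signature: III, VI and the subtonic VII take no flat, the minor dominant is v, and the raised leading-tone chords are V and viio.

V

The chord is a dominant seventh chord on E#.
A dominant resolves down a perfect fifth: E# → A#. In D# minor, A# is scale degree 5, i.e. V.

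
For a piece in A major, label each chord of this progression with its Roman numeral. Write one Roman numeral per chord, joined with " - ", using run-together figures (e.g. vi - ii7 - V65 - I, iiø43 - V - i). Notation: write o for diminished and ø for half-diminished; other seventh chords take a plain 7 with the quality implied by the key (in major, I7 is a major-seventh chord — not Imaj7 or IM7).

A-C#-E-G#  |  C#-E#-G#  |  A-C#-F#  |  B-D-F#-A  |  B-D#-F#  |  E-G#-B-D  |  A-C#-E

A-C#-E-G# has root A, degree 1 in A major, so I7.
C#-E#-G# is the secondary dominant of vi (major triad on C#): V/vi.
A-C#-F#: root F# is the submediant; minor triad there is vi6.
B-D-F#-A: root B is the supertonic; minor seventh chord there is ii7.
B-D#-F# is the secondary dominant of V (major triad on B): V/V.
E-G#-B-D: root E is the dominant; dominant seventh chord there is V7.
A-C#-E has root A, degree 1 in A major, so I.

I7 - V/vi - vi6 - ii7 - V/V - V7 - I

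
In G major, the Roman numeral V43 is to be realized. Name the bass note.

A

V in G major has root D; the chord is D-F#-A-C.
The figure 43 means second inversion — the fifth is in the bass.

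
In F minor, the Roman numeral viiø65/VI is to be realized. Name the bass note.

Eb

The applied chord viiø65/VI is rooted on C: C-Eb-Gb-Bb.
The figure 65 means first inversion — the third is in the bass.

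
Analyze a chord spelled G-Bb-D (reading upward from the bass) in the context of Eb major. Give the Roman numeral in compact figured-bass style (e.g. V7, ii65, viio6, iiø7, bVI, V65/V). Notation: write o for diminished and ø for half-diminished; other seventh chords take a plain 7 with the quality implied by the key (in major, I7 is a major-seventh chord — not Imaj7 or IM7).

iii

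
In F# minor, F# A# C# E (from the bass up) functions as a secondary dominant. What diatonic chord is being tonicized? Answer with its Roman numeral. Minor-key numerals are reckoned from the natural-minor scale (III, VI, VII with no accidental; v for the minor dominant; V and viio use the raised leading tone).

The chord is a dominant seventh chord on F#.
A dominant resolves down a perfect fifth: F# → B. In F# minor, B is scale degree 4, i.e. iv.

iv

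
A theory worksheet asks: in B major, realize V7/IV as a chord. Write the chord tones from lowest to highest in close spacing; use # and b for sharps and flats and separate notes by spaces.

B D# F# A

The slash means an applied dominant: we want the dominant of IV. In B major, IV is E major, and its dominant is built on B.
Building a dominant seventh chord on B gives B-D#-F#-A.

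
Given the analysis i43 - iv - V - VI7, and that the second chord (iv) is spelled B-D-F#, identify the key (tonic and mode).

F# minor

iv is given as B-D-F# — a minor triad with root B.
Counting down 3 scale steps from B places the tonic on F#; a minor triad on degree 4 is diatonic only in minor.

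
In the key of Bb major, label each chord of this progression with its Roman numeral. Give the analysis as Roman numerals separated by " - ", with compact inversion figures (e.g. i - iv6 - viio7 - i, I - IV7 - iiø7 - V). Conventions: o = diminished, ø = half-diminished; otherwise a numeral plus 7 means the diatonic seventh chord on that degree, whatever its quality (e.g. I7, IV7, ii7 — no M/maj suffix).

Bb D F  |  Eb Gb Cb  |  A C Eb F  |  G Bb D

I - bII6 - V65 - vi

Bb-D-F has root Bb, degree 1 in Bb major, so I.
Eb-Gb-Cb: Cb with this quality isn't in the key; a major triad on b2 is the Neapolitan sixth, bII6 (third, Eb, in the bass — hence the 6).
A-C-Eb-F has root F, degree 5 in Bb major, so V65.
G-Bb-D has root G, degree 6 in Bb major, so vi.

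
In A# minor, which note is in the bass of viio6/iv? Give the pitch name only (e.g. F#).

The applied chord viio6/iv is rooted on C##: C##-E#-G#.
The figure 6 means first inversion — the third is in the bass.

E#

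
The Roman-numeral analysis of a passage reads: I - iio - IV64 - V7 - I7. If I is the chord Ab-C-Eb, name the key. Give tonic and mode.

Ab major

The chord Ab is a major triad rooted on Ab; its label is I.
If Ab is scale degree 1 and the mode makes that degree carry a major triad, the tonic is Ab and the mode is major.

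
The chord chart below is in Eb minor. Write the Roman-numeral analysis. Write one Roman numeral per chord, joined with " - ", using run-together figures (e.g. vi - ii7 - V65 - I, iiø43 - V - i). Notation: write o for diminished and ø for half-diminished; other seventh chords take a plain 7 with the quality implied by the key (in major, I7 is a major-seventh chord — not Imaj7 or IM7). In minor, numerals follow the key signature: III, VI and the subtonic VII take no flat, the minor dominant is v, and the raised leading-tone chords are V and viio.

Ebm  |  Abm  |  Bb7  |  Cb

i - iv - V7 - VI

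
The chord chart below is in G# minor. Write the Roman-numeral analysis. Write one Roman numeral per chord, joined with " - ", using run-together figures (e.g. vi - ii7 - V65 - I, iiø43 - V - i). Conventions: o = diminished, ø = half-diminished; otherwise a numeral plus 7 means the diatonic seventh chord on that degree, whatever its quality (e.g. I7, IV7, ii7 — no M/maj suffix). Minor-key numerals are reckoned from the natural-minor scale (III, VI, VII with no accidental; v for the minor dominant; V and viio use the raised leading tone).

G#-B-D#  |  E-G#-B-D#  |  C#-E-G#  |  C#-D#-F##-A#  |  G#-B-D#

i - VI7 - iv - V42 - i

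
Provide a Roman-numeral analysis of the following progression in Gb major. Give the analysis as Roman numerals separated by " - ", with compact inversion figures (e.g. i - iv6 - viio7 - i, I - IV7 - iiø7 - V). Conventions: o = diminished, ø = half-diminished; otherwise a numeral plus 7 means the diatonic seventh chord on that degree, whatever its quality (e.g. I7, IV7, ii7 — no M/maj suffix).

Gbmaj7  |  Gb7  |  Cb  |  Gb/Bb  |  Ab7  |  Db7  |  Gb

I7 - V7/IV - IV - I6 - V7/V - V7 - I

Gbmaj7 has root Gb, degree 1 in Gb major, so I7.
Gb7 is the secondary dominant of IV (dominant seventh chord on Gb): V7/IV.
Cb: root Cb is the subdominant; major triad there is IV.
Gb/Bb: root Gb is the tonic; major triad there is I6.
Ab7: a dominant seventh chord on Ab, the applied dominant of V → V7/V.
Db7: dominant seventh chord on Db = scale degree 5 → V7.
Gb has root Gb, degree 1 in Gb major, so I.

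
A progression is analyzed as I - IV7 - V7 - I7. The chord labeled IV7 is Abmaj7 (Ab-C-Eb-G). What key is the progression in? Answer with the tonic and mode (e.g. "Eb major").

IV7 is given as Ab-C-Eb-G — a major seventh chord with root Ab.
If Ab is scale degree 4 and the mode makes that degree carry a major seventh chord, the tonic is Eb and the mode is major.

Eb major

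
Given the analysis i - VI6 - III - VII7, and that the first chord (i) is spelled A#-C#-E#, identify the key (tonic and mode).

The chord A#m is a minor triad rooted on A#; its label is i.
If A# is scale degree 1 and the mode makes that degree carry a minor triad, the tonic is A# and the mode is minor.

A# minor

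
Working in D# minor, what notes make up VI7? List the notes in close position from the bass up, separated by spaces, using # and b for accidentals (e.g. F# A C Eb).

In D# minor, the sixth degree is B, and the diatonic chord built there is a major seventh chord.
That chord is spelled B-D#-F#-A#.

B D# F# A#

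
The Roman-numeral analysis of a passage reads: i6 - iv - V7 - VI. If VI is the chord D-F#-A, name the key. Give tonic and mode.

F# minor

The chord D is a major triad rooted on D; its label is VI.
VI on D implies D is the submediant; that puts the tonic at F#, and the uppercase numeral fits minor mode.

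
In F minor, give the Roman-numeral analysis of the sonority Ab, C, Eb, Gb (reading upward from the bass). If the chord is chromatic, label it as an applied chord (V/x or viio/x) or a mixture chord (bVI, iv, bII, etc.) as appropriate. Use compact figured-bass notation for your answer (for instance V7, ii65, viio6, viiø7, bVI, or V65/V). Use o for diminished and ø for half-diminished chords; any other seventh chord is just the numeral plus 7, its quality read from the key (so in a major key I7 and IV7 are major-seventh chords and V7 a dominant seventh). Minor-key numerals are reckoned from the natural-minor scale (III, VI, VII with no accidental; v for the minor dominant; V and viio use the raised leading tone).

V7/VI

The pitches Ab-C-Eb-Gb form a dominant seventh chord rooted on Ab.
Ab is not a diatonic chord root with this quality in F minor, but it lies a perfect fifth above Db (VI), so the chord functions as an applied dominant of VI.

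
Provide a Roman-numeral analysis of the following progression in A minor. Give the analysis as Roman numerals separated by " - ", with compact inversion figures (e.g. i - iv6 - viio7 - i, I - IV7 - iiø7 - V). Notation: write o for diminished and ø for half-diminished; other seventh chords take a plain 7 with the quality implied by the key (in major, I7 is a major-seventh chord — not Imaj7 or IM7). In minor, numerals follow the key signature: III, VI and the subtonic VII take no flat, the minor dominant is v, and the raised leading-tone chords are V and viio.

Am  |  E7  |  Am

Am: root A is the tonic; minor triad there is i.
E7: dominant seventh chord on E = scale degree 5 → V7.
Am: minor triad on A = scale degree 1 → i.

i - V7 - i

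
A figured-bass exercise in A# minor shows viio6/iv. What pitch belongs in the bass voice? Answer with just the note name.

E#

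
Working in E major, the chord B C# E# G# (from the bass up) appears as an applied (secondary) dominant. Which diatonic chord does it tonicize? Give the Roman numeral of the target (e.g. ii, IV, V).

The chord is a dominant seventh chord on C#.
A dominant resolves down a perfect fifth: C# → F#. In E major, F# is scale degree 2, i.e. ii.

ii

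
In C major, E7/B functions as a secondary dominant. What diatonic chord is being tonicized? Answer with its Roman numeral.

vi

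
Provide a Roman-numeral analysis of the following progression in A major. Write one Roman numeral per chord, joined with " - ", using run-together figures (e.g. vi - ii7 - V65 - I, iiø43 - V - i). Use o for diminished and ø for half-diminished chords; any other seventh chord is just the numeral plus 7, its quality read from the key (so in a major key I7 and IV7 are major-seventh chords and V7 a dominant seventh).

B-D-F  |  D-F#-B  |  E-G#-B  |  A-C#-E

iio - ii6 - V - I

B-D-F: diminished triad on B — chromatic; iio (borrowed from the parallel minor).
D-F#-B: minor triad on B = scale degree 2 → ii6.
E-G#-B: major triad on E = scale degree 5 → V.
A-C#-E: major triad on A = scale degree 1 → I.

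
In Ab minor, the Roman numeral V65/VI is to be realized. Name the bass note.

Eb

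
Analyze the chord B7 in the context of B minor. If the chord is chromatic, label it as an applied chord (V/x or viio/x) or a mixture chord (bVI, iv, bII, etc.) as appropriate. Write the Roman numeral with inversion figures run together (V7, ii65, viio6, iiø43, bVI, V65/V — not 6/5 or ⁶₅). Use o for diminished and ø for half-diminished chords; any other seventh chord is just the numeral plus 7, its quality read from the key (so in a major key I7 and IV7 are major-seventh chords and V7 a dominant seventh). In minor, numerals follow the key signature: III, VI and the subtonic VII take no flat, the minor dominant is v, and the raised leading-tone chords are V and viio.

V7/iv

Stacked in thirds the chord is B-D#-F#-A: a dominant seventh chord on B.
B is not a diatonic chord root with this quality in B minor, but it lies a perfect fifth above E (iv), so the chord functions as an applied dominant of iv.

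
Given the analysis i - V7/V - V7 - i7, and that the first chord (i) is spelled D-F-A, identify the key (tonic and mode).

D minor

The anchor chord is a minor triad on D, labeled i.
If D is scale degree 1 and the mode makes that degree carry a minor triad, the tonic is D and the mode is minor.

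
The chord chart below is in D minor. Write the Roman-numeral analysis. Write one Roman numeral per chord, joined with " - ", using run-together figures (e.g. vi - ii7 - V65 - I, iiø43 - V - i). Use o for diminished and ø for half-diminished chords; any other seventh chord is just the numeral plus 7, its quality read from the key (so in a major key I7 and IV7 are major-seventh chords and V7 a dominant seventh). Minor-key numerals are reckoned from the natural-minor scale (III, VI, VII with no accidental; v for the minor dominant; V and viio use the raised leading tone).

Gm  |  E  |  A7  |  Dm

Gm: root G is the subdominant; minor triad there is iv.
E: chromatic; E is V of V, so V/V.
A7 has root A, degree 5 in D minor, so V7.
Dm: minor triad on D = scale degree 1 → i.

iv - V/V - V7 - i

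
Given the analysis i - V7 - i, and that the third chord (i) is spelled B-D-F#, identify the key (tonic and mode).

i is given as B-D-F# — a minor triad with root B.
If B is scale degree 1 and the mode makes that degree carry a minor triad, the tonic is B and the mode is minor.

B minor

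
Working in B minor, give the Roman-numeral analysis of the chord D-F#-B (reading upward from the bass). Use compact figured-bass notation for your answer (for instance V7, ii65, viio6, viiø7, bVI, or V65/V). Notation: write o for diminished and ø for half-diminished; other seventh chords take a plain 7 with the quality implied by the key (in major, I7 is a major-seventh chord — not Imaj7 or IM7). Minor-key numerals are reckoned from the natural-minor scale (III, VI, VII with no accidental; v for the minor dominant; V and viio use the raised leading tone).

The pitches B-D-F# form a minor triad rooted on B.
In B minor, B is the tonic; the diatonic minor triad there is i.
With D in the bass the chord is in first inversion, so the figured bass is 6.

i6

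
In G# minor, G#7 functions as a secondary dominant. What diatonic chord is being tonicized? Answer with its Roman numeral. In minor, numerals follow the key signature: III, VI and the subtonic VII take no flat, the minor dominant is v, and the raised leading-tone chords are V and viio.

iv

The chord is a dominant seventh chord on G#.
A dominant resolves down a perfect fifth: G# → C#. In G# minor, C# is scale degree 4, i.e. iv.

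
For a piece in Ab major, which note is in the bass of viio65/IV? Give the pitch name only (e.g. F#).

Eb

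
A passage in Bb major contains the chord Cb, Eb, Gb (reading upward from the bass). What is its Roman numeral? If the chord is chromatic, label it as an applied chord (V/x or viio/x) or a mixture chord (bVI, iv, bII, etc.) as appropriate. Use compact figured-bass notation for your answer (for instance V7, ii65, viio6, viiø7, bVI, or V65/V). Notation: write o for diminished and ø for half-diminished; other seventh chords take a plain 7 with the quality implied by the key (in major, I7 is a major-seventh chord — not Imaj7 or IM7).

bII

The pitches Cb-Eb-Gb form a major triad rooted on Cb.
Cb is the lowered second degree of Bb major (diatonic 2 would be C). This is the Neapolitan chord — a major triad on the lowered second degree.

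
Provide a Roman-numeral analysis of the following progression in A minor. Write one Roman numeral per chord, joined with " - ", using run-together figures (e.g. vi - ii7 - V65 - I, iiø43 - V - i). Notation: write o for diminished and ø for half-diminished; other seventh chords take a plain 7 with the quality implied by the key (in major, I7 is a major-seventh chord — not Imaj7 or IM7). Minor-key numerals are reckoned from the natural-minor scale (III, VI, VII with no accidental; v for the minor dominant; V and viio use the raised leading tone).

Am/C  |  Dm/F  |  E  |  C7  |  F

Am/C: root A is the tonic; minor triad there is i6.
Dm/F has root D, degree 4 in A minor, so iv6.
E: root E is the dominant; major triad there is V.
C7: chromatic; C is V of VI, so V7/VI.
F: root F is the submediant; major triad there is VI.

i6 - iv6 - V - V7/VI - VI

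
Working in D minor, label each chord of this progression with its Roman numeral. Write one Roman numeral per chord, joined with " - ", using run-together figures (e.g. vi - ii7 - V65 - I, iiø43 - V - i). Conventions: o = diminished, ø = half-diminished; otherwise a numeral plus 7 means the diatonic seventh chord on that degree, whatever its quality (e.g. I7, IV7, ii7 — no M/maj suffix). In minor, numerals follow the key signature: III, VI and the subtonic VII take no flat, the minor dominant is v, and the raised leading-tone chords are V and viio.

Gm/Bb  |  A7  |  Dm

iv6 - V7 - i

Gm/Bb: root G is the subdominant; minor triad there is iv6.
A7 has root A, degree 5 in D minor, so V7.
Dm: minor triad on D = scale degree 1 → i.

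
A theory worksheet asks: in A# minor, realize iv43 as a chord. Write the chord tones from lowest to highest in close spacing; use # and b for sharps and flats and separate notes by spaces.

A# C# D# F#

In A# minor, scale degree 4 is D#, and the diatonic chord built there is a minor seventh chord.
That chord is spelled D#-F#-A#-C#.
With the 43 figure the chord is in second inversion; from the bass A# upward in close position it reads A#-C#-D#-F#.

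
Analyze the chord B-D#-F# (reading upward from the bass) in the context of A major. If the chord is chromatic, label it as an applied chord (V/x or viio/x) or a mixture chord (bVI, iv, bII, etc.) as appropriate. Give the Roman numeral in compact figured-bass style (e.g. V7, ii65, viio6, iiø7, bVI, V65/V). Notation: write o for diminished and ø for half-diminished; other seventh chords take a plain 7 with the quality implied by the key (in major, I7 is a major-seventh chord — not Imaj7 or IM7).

V/V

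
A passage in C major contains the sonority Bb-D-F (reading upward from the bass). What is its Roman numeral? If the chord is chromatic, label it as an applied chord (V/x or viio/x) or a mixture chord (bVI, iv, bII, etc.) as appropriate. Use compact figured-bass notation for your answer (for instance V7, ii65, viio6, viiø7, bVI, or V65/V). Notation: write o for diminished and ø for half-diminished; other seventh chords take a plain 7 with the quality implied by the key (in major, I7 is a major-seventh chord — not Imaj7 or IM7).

bVII

Stacked in thirds the chord is Bb-D-F: a major triad on Bb.
Bb is the lowered seventh degree of C major (diatonic 7 would be B). This is a major triad on the lowered seventh degree (the subtonic), borrowed from the parallel minor.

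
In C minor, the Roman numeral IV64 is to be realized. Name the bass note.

C

IV in C minor has root F; the chord is F-A-C.
The figure 64 means second inversion — the fifth is in the bass.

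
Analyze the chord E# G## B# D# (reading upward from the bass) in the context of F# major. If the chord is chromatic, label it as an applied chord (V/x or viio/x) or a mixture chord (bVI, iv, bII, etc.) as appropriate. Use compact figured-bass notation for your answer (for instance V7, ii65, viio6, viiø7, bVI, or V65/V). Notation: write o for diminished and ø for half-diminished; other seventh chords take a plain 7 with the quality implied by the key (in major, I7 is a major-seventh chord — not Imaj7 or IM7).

The pitches E#-G##-B#-D# form a dominant seventh chord rooted on E#.
E# is not a diatonic chord root with this quality in F# major, but it lies a perfect fifth above A# (iii), so the chord functions as an applied dominant of iii.

V7/iii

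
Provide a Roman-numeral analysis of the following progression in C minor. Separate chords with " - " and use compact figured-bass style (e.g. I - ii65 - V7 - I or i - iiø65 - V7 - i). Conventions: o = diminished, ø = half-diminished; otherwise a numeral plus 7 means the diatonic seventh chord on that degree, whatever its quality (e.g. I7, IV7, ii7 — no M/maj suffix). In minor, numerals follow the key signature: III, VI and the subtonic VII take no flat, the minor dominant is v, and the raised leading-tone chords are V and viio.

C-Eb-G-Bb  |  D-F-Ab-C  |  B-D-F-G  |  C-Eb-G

i7 - iiø7 - V65 - i

C-Eb-G-Bb: root C is the tonic; minor seventh chord there is i7.
D-F-Ab-C has root D, degree 2 in C minor, so iiø7.
B-D-F-G: root G is the dominant; dominant seventh chord there is V65.
C-Eb-G: minor triad on C = scale degree 1 → i.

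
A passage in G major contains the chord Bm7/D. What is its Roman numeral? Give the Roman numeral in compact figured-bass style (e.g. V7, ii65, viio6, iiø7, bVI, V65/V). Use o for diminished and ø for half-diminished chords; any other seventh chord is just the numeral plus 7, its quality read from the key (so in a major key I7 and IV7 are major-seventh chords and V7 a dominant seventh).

iii65

The pitches B-D-F#-A form a minor seventh chord rooted on B.
B is scale degree 3 in G major, and a minor seventh chord on that degree is written iii7.
With D in the bass the chord is in first inversion, so the figured bass is 65.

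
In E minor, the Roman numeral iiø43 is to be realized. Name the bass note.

iiø in E minor has root F#; the chord is F#-A-C-E.
The figure 43 means second inversion — the fifth is in the bass.

C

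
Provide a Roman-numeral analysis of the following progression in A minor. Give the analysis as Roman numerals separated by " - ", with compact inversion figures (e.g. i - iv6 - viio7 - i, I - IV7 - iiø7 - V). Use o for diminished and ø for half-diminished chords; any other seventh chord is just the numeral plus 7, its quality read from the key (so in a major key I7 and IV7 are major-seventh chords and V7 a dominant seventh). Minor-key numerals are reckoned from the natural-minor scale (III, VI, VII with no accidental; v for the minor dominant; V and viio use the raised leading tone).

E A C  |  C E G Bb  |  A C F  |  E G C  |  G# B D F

E-A-C: minor triad on A = scale degree 1 → i64.
C-E-G-Bb: a dominant seventh chord on C, the applied dominant of VI → V7/VI.
A-C-F: root F is the submediant; major triad there is VI6.
E-G-C has root C, degree 3 in A minor, so III6.
G#-B-D-F: root G# is the leading tone; fully diminished seventh chord there is viio7.

i64 - V7/VI - VI6 - III6 - viio7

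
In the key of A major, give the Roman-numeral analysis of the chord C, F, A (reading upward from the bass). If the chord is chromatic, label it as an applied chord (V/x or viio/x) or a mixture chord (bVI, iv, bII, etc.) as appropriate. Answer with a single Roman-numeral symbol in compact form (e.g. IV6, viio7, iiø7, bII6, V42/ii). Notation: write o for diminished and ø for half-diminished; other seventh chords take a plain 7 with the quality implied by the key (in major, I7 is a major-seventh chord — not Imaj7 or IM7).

bVI64

The pitches F-A-C form a major triad rooted on F.
F is the lowered sixth degree of A major (diatonic 6 would be F#). This is a major triad on the lowered sixth degree, borrowed from the parallel minor.
With C in the bass the chord is in second inversion, so the figured bass is 64.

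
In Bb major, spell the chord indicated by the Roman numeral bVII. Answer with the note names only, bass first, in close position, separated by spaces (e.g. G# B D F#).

Scale degree 7 in Bb major is A; lowering it a half step gives Ab. bVII is a major triad on the lowered seventh degree (the subtonic), borrowed from the parallel minor.
So the chord is Ab-C-Eb, a major triad.

Ab C Eb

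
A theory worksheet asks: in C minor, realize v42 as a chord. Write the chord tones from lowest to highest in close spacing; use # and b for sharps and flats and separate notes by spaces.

The numeral's case and figure indicate a minor seventh chord. In C minor its root, the dominant, is G.
Stacking thirds from G gives G-Bb-D-F.
The figured bass 42 indicates third inversion, placing the seventh (F) in the bass: F-G-Bb-D.

F G Bb D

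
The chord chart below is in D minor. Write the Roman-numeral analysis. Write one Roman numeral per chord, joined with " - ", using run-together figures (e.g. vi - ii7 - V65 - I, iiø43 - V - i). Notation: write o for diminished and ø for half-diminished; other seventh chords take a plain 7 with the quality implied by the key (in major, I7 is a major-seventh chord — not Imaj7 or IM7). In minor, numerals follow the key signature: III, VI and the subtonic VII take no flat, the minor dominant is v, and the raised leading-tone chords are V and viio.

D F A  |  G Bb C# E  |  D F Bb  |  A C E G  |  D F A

i - viio43 - VI6 - v7 - i

D-F-A: minor triad on D = scale degree 1 → i.
G-Bb-C#-E has root C#, degree 7 in D minor, so viio43.
D-F-Bb: major triad on Bb = scale degree 6 → VI6.
A-C-E-G has root A, degree 5 in D minor, so v7.
D-F-A: minor triad on D = scale degree 1 → i.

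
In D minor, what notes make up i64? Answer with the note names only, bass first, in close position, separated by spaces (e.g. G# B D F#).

The numeral's case and figure indicate a minor triad. In D minor its root, the first degree, is D.
Stacking thirds from D gives D-F-A.
With the 64 figure the chord is in second inversion; from the bass A upward in close position it reads A-D-F.

A D F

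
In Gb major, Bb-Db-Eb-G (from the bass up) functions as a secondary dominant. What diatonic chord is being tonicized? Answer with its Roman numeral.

ii

The chord is a dominant seventh chord on Eb.
A dominant resolves down a perfect fifth: Eb → Ab. In Gb major, Ab is scale degree 2, i.e. ii.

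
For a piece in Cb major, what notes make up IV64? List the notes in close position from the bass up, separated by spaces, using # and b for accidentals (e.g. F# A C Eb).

In Cb major, scale degree 4 is Fb, and the diatonic chord built there is a major triad.
That chord is spelled Fb-Ab-Cb.
The figured bass 64 indicates second inversion, placing the fifth (Cb) in the bass: Cb-Fb-Ab.

Cb Fb Ab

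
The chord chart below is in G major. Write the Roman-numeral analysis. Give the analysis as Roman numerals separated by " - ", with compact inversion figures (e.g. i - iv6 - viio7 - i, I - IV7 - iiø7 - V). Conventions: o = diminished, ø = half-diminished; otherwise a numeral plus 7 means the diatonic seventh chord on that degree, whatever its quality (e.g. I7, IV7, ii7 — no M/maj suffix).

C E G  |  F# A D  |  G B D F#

C-E-G has root C, degree 4 in G major, so IV.
F#-A-D: major triad on D = scale degree 5 → V6.
G-B-D-F#: major seventh chord on G = scale degree 1 → I7.

IV - V6 - I7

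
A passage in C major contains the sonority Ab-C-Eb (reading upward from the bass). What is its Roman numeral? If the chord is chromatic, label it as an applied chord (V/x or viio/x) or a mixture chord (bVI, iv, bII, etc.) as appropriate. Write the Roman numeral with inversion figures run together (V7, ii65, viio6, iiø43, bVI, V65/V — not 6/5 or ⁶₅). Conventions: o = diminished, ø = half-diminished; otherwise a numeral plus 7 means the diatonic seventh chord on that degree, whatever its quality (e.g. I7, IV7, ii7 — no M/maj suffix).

Stacked in thirds the chord is Ab-C-Eb: a major triad on Ab.
Ab is the lowered sixth degree of C major (diatonic 6 would be A). This is a major triad on the lowered sixth degree, borrowed from the parallel minor.

bVI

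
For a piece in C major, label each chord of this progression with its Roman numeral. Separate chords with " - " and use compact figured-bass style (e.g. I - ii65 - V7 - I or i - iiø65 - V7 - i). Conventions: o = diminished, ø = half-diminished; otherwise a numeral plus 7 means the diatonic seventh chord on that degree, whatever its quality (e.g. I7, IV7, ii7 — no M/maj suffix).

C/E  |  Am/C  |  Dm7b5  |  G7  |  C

I6 - vi6 - iiø7 - V7 - I

C/E: root C is the tonic; major triad there is I6.
Am/C: root A is the submediant; minor triad there is vi6.
Dm7b5 is non-diatonic — iiø7, a mixture chord from C minor.
G7: dominant seventh chord on G = scale degree 5 → V7.
C has root C, degree 1 in C major, so I.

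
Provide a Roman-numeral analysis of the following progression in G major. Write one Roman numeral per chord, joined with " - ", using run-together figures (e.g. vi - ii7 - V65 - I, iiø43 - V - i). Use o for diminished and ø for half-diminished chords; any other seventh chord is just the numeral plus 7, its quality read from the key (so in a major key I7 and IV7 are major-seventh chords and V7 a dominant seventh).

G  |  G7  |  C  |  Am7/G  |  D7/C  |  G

G: root G is the tonic; major triad there is I.
G7: a dominant seventh chord on G, the applied dominant of IV → V7/IV.
C: major triad on C = scale degree 4 → IV.
Am7/G has root A, degree 2 in G major, so ii42.
D7/C: dominant seventh chord on D = scale degree 5 → V42.
G: root G is the tonic; major triad there is I.

I - V7/IV - IV - ii42 - V42 - I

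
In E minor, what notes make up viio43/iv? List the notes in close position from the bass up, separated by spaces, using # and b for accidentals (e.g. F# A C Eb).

D F G# B

viio43/iv is a secondary leading-tone chord. The target iv is A in E minor; the applied chord is rooted a semitone below, on G#.
Building a fully diminished seventh chord on G# gives G#-B-D-F.
With the 43 figure the chord is in second inversion; from the bass D upward in close position it reads D-F-G#-B.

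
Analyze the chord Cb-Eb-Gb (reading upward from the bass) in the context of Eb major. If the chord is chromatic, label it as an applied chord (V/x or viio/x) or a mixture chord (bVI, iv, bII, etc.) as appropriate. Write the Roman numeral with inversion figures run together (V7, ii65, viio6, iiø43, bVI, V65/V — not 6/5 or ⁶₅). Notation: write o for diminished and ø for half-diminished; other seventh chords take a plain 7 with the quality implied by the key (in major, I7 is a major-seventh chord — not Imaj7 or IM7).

bVI

The pitches Cb-Eb-Gb form a major triad rooted on Cb.
Cb is the lowered sixth degree of Eb major (diatonic 6 would be C). This is a major triad on the lowered sixth degree, borrowed from the parallel minor.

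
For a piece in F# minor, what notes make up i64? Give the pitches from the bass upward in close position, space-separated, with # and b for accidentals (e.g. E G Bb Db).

The numeral's case and figure indicate a minor triad. In F# minor its root, the tonic, is F#.
That chord is spelled F#-A-C#.
The figured bass 64 indicates second inversion, placing the fifth (C#) in the bass: C#-F#-A.

C# F# A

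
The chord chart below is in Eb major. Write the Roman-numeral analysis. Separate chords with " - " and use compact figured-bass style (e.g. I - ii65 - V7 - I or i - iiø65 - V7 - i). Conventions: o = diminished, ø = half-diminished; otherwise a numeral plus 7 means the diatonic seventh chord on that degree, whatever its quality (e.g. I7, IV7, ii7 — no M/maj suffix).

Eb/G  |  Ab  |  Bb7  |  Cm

Eb/G: root Eb is the tonic; major triad there is I6.
Ab: major triad on Ab = scale degree 4 → IV.
Bb7: dominant seventh chord on Bb = scale degree 5 → V7.
Cm: minor triad on C = scale degree 6 → vi.

I6 - IV - V7 - vi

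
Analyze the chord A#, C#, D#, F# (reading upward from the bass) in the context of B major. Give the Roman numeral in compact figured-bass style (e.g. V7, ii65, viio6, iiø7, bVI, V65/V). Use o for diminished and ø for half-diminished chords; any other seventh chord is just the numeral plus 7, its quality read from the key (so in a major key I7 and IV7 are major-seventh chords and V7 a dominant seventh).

iii43

The pitches D#-F#-A#-C# form a minor seventh chord rooted on D#.
D# is scale degree 3 in B major, and a minor seventh chord on that degree is written iii7.
With A# in the bass the chord is in second inversion, so the figured bass is 43.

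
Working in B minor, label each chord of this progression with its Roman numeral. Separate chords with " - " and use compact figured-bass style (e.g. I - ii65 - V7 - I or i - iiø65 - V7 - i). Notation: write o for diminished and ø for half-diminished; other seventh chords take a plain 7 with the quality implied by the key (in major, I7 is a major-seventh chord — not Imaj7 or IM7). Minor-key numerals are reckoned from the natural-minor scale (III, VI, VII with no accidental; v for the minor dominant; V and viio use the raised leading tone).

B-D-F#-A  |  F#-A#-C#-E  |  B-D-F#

i7 - V7 - i

B-D-F#-A has root B, degree 1 in B minor, so i7.
F#-A#-C#-E: root F# is the dominant; dominant seventh chord there is V7.
B-D-F#: root B is the tonic; minor triad there is i.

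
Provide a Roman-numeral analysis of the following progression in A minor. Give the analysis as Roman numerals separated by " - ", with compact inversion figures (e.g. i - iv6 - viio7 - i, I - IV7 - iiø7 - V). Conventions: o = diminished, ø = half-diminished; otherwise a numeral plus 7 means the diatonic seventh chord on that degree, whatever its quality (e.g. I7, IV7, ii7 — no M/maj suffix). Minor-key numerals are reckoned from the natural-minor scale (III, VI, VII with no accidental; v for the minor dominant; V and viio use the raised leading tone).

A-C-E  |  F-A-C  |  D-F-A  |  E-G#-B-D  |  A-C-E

i - VI - iv - V7 - i

A-C-E: minor triad on A = scale degree 1 → i.
F-A-C: root F is the submediant; major triad there is VI.
D-F-A: minor triad on D = scale degree 4 → iv.
E-G#-B-D has root E, degree 5 in A minor, so V7.
A-C-E: minor triad on A = scale degree 1 → i.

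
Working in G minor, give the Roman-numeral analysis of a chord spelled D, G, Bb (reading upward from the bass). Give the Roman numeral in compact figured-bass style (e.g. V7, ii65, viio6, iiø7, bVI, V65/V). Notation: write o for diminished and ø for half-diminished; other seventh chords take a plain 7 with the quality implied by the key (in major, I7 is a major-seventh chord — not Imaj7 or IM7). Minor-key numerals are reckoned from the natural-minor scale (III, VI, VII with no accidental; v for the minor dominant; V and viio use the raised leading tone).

The pitches G-Bb-D form a minor triad rooted on G.
In G minor, G is the tonic; the diatonic minor triad there is i.
With D in the bass the chord is in second inversion, so the figured bass is 64.

i64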